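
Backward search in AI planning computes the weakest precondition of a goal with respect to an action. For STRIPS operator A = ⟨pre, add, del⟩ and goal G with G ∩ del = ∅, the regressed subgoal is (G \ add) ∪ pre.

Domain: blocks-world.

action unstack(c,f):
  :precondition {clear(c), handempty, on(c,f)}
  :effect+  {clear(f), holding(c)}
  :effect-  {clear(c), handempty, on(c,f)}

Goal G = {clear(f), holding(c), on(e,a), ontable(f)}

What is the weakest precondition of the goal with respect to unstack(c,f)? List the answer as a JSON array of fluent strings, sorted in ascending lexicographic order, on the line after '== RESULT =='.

Compute (G \ add) ∪ pre:
  G ∩ del = {}  (empty — regression defined)
  G \ add = {clear(f), holding(c), on(e,a), ontable(f)} \ {clear(f), holding(c)} = {on(e,a), ontable(f)}
  ∪ pre   = {on(e,a), ontable(f)} ∪ {clear(c), handempty, on(c,f)}
          = {clear(c), handempty, on(c,f), on(e,a), ontable(f)}

== RESULT ==
["clear(c)", "handempty", "on(c,f)", "on(e,a)", "ontable(f)"]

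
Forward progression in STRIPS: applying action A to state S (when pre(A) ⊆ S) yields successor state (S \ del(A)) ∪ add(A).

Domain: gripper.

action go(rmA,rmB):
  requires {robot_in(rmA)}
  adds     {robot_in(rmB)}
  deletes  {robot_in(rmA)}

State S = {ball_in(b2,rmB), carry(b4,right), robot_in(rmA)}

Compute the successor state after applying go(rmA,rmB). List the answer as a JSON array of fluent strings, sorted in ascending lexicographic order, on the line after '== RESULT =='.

Compute (S \ del) ∪ add:
  pre ⊆ S: {robot_in(rmA)} ⊆ S  — applicable
  S \ del = {ball_in(b2,rmB), carry(b4,right)}
  ∪ add   = {ball_in(b2,rmB), carry(b4,right), robot_in(rmB)}

== RESULT ==
["ball_in(b2,rmB)", "carry(b4,right)", "robot_in(rmB)"]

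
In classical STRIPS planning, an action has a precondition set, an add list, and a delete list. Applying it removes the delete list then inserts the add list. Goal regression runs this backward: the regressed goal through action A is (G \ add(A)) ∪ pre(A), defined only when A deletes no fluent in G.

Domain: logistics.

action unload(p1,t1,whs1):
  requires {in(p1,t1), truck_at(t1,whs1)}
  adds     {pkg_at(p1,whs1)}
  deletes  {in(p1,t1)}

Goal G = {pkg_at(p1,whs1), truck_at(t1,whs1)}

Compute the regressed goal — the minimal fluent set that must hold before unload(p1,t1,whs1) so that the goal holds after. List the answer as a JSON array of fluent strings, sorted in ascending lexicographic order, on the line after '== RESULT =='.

Regress:
  G ∩ del = {}  (empty — regression defined)
  G \ add = {pkg_at(p1,whs1), truck_at(t1,whs1)} \ {pkg_at(p1,whs1)} = {truck_at(t1,whs1)}
  ∪ pre   = {truck_at(t1,whs1)} ∪ {in(p1,t1), truck_at(t1,whs1)}
          = {in(p1,t1), truck_at(t1,whs1)}

== RESULT ==
["in(p1,t1)", "truck_at(t1,whs1)"]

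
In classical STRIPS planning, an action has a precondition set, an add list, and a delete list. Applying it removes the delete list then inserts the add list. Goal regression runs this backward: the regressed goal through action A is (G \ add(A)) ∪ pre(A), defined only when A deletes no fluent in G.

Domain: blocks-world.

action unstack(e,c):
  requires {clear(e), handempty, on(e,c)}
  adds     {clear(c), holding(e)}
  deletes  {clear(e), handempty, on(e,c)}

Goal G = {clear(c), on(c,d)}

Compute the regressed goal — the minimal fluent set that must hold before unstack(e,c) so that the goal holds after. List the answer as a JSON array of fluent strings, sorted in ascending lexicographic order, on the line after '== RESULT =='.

Compute (G \ add) ∪ pre:
  G ∩ del = {}  (empty — regression defined)
  G \ add = {clear(c), on(c,d)} \ {clear(c), holding(e)} = {on(c,d)}
  ∪ pre   = {on(c,d)} ∪ {clear(e), handempty, on(e,c)}
          = {clear(e), handempty, on(c,d), on(e,c)}

== RESULT ==
["clear(e)", "handempty", "on(c,d)", "on(e,c)"]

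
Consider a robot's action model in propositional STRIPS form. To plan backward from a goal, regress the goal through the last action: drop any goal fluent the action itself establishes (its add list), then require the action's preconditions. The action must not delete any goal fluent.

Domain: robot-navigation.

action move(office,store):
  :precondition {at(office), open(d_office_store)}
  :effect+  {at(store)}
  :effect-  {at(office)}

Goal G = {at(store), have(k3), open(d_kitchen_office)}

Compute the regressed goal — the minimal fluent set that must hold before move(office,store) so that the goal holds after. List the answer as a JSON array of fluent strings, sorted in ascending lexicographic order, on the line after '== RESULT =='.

Regress:
  G ∩ del = {}  (empty — regression defined)
  G \ add = {at(store), have(k3), open(d_kitchen_office)} \ {at(store)} = {have(k3), open(d_kitchen_office)}
  ∪ pre   = {have(k3), open(d_kitchen_office)} ∪ {at(office), open(d_office_store)}
          = {at(office), have(k3), open(d_kitchen_office), open(d_office_store)}

== RESULT ==
["at(office)", "have(k3)", "open(d_kitchen_office)", "open(d_office_store)"]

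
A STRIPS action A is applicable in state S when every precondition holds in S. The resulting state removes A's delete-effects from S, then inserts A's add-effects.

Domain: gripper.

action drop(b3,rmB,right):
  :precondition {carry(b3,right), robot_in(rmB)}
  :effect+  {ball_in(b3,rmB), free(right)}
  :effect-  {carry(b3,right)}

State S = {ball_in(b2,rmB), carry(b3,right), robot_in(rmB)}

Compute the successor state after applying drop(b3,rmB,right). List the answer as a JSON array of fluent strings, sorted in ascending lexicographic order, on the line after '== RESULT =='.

Progress:
  pre ⊆ S: {carry(b3,right), robot_in(rmB)} ⊆ S  — applicable
  S \ del = {ball_in(b2,rmB), robot_in(rmB)}
  ∪ add   = {ball_in(b2,rmB), ball_in(b3,rmB), free(right), robot_in(rmB)}

== RESULT ==
["ball_in(b2,rmB)", "ball_in(b3,rmB)", "free(right)", "robot_in(rmB)"]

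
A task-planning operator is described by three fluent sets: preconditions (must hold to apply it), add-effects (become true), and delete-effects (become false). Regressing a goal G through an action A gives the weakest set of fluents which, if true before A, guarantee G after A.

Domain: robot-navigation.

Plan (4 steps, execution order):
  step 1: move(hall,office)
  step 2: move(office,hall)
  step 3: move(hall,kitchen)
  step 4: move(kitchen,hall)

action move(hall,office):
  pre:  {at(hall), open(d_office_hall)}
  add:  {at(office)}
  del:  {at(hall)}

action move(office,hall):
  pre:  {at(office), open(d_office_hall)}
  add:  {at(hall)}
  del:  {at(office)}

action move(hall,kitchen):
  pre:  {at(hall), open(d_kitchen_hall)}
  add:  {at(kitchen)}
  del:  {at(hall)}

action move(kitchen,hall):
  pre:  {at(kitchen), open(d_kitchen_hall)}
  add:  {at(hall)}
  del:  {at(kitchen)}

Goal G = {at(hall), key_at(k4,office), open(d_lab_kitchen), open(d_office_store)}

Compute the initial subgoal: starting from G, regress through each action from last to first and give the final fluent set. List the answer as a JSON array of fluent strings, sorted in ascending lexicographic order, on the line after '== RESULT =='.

Work backward from the goal:
  through step 4 (move(kitchen,hall)): drop {at(hall)}, keep {key_at(k4,office), open(d_lab_kitchen), open(d_office_store)}, require {at(kitchen), open(d_kitchen_hall)}
    → {at(kitchen), key_at(k4,office), open(d_kitchen_hall), open(d_lab_kitchen), open(d_office_store)}
  through step 3 (move(hall,kitchen)): drop {at(kitchen)}, keep {key_at(k4,office), open(d_kitchen_hall), open(d_lab_kitchen), open(d_office_store)}, require {at(hall), open(d_kitchen_hall)}
    → {at(hall), key_at(k4,office), open(d_kitchen_hall), open(d_lab_kitchen), open(d_office_store)}
  through step 2 (move(office,hall)): drop {at(hall)}, keep {key_at(k4,office), open(d_kitchen_hall), open(d_lab_kitchen), open(d_office_store)}, require {at(office), open(d_office_hall)}
    → {at(office), key_at(k4,office), open(d_kitchen_hall), open(d_lab_kitchen), open(d_office_hall), open(d_office_store)}
  through step 1 (move(hall,office)): drop {at(office)}, keep {key_at(k4,office), open(d_kitchen_hall), open(d_lab_kitchen), open(d_office_hall), open(d_office_store)}, require {at(hall), open(d_office_hall)}
    → {at(hall), key_at(k4,office), open(d_kitchen_hall), open(d_lab_kitchen), open(d_office_hall), open(d_office_store)}

== RESULT ==
["at(hall)", "key_at(k4,office)", "open(d_kitchen_hall)", "open(d_lab_kitchen)", "open(d_office_hall)", "open(d_office_store)"]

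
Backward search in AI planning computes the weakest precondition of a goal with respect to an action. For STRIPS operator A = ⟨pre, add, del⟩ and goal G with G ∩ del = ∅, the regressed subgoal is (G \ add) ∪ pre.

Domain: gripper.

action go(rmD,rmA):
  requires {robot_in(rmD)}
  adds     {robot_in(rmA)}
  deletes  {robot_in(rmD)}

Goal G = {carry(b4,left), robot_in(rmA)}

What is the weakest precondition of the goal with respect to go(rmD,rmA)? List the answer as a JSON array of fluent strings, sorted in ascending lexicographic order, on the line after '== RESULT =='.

Regress:
  G ∩ del = {}  (empty — regression defined)
  G \ add = {carry(b4,left), robot_in(rmA)} \ {robot_in(rmA)} = {carry(b4,left)}
  ∪ pre   = {carry(b4,left)} ∪ {robot_in(rmD)}
          = {carry(b4,left), robot_in(rmD)}

== RESULT ==
["carry(b4,left)", "robot_in(rmD)"]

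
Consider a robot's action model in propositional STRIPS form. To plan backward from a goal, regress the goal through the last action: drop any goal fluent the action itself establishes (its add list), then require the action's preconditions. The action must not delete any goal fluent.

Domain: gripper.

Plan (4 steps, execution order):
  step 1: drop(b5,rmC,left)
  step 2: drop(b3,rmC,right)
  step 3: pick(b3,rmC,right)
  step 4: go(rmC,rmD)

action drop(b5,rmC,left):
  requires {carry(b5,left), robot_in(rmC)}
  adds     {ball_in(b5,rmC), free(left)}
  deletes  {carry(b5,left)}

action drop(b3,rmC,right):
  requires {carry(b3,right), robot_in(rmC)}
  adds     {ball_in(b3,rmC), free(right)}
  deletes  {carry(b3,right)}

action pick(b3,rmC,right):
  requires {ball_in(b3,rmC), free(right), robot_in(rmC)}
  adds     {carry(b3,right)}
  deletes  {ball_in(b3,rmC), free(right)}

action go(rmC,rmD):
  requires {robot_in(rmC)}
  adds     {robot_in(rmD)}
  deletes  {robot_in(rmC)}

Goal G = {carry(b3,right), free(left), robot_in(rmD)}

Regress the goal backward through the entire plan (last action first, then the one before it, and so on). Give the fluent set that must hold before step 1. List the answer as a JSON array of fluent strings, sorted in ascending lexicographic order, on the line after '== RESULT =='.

Regress step by step:
  through step 4 (go(rmC,rmD)): drop {robot_in(rmD)}, keep {carry(b3,right), free(left)}, require {robot_in(rmC)}
    → {carry(b3,right), free(left), robot_in(rmC)}
  through step 3 (pick(b3,rmC,right)): drop {carry(b3,right)}, keep {free(left), robot_in(rmC)}, require {ball_in(b3,rmC), free(right), robot_in(rmC)}
    → {ball_in(b3,rmC), free(left), free(right), robot_in(rmC)}
  through step 2 (drop(b3,rmC,right)): drop {ball_in(b3,rmC), free(right)}, keep {free(left), robot_in(rmC)}, require {carry(b3,right), robot_in(rmC)}
    → {carry(b3,right), free(left), robot_in(rmC)}
  through step 1 (drop(b5,rmC,left)): drop {free(left)}, keep {carry(b3,right), robot_in(rmC)}, require {carry(b5,left), robot_in(rmC)}
    → {carry(b3,right), carry(b5,left), robot_in(rmC)}

== RESULT ==
["carry(b3,right)", "carry(b5,left)", "robot_in(rmC)"]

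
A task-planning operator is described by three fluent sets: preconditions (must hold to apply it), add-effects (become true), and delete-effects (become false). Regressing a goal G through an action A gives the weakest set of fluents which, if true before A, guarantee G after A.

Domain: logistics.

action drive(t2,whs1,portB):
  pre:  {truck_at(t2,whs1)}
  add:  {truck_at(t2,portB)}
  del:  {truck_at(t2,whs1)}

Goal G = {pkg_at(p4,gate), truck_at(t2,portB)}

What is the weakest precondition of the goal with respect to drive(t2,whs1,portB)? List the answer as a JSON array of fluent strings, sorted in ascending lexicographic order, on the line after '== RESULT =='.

Compute (G \ add) ∪ pre:
  G ∩ del = {}  (empty — regression defined)
  G \ add = {pkg_at(p4,gate), truck_at(t2,portB)} \ {truck_at(t2,portB)} = {pkg_at(p4,gate)}
  ∪ pre   = {pkg_at(p4,gate)} ∪ {truck_at(t2,whs1)}
          = {pkg_at(p4,gate), truck_at(t2,whs1)}

== RESULT ==
["pkg_at(p4,gate)", "truck_at(t2,whs1)"]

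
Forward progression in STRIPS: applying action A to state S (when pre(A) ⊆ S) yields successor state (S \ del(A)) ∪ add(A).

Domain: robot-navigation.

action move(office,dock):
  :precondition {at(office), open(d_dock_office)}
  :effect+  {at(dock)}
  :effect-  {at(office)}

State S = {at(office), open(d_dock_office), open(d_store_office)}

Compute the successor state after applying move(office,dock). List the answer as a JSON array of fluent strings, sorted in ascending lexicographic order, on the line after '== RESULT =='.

Progress:
  pre ⊆ S: {at(office), open(d_dock_office)} ⊆ S  — applicable
  S \ del = {open(d_dock_office), open(d_store_office)}
  ∪ add   = {at(dock), open(d_dock_office), open(d_store_office)}

== RESULT ==
["at(dock)", "open(d_dock_office)", "open(d_store_office)"]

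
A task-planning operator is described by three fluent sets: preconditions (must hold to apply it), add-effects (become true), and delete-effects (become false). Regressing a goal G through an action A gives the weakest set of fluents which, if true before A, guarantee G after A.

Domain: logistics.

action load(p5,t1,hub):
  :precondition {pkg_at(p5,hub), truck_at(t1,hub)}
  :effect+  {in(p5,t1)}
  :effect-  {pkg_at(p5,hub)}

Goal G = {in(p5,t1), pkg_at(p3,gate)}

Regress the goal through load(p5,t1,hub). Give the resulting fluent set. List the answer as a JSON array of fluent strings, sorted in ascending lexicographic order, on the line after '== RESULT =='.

Regress:
  G ∩ del = {}  (empty — regression defined)
  G \ add = {in(p5,t1), pkg_at(p3,gate)} \ {in(p5,t1)} = {pkg_at(p3,gate)}
  ∪ pre   = {pkg_at(p3,gate)} ∪ {pkg_at(p5,hub), truck_at(t1,hub)}
          = {pkg_at(p3,gate), pkg_at(p5,hub), truck_at(t1,hub)}

== RESULT ==
["pkg_at(p3,gate)", "pkg_at(p5,hub)", "truck_at(t1,hub)"]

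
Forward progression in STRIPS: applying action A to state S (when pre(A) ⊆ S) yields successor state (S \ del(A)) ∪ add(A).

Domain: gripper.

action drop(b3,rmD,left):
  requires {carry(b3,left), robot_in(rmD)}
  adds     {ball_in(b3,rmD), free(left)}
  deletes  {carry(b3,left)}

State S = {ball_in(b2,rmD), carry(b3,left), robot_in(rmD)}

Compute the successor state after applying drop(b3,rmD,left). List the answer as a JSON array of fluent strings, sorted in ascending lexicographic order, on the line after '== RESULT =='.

Progress:
  pre ⊆ S: {carry(b3,left), robot_in(rmD)} ⊆ S  — applicable
  S \ del = {ball_in(b2,rmD), robot_in(rmD)}
  ∪ add   = {ball_in(b2,rmD), ball_in(b3,rmD), free(left), robot_in(rmD)}

== RESULT ==
["ball_in(b2,rmD)", "ball_in(b3,rmD)", "free(left)", "robot_in(rmD)"]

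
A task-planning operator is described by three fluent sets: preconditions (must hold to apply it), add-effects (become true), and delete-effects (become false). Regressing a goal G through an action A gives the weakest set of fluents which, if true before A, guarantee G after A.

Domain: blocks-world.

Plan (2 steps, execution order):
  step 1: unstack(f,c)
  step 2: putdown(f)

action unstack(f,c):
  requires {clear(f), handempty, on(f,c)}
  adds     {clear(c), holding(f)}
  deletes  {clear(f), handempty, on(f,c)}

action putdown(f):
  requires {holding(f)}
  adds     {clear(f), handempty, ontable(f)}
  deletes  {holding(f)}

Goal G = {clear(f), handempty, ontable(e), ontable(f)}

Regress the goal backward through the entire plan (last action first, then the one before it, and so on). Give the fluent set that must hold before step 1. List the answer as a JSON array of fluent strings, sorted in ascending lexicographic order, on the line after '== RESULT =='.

Regress step by step:
  through step 2 (putdown(f)): drop {clear(f), handempty, ontable(f)}, keep {ontable(e)}, require {holding(f)}
    → {holding(f), ontable(e)}
  through step 1 (unstack(f,c)): drop {holding(f)}, keep {ontable(e)}, require {clear(f), handempty, on(f,c)}
    → {clear(f), handempty, on(f,c), ontable(e)}

== RESULT ==
["clear(f)", "handempty", "on(f,c)", "ontable(e)"]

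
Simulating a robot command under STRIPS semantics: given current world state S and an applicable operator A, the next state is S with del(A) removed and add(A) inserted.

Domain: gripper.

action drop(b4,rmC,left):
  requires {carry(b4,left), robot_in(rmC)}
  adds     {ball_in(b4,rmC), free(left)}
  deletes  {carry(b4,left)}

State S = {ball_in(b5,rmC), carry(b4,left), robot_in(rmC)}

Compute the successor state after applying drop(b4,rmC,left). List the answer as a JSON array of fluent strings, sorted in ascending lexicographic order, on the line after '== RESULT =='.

Progress:
  pre ⊆ S: {carry(b4,left), robot_in(rmC)} ⊆ S  — applicable
  S \ del = {ball_in(b5,rmC), robot_in(rmC)}
  ∪ add   = {ball_in(b4,rmC), ball_in(b5,rmC), free(left), robot_in(rmC)}

== RESULT ==
["ball_in(b4,rmC)", "ball_in(b5,rmC)", "free(left)", "robot_in(rmC)"]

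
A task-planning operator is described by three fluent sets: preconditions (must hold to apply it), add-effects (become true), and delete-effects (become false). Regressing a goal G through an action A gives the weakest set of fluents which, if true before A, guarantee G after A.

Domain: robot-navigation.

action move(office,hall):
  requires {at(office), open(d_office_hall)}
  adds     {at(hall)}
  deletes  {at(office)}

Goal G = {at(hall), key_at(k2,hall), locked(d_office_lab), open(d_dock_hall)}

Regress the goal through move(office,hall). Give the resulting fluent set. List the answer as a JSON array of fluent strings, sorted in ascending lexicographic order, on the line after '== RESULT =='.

Compute (G \ add) ∪ pre:
  G ∩ del = {}  (empty — regression defined)
  G \ add = {at(hall), key_at(k2,hall), locked(d_office_lab), open(d_dock_hall)} \ {at(hall)} = {key_at(k2,hall), locked(d_office_lab), open(d_dock_hall)}
  ∪ pre   = {key_at(k2,hall), locked(d_office_lab), open(d_dock_hall)} ∪ {at(office), open(d_office_hall)}
          = {at(office), key_at(k2,hall), locked(d_office_lab), open(d_dock_hall), open(d_office_hall)}

== RESULT ==
["at(office)", "key_at(k2,hall)", "locked(d_office_lab)", "open(d_dock_hall)", "open(d_office_hall)"]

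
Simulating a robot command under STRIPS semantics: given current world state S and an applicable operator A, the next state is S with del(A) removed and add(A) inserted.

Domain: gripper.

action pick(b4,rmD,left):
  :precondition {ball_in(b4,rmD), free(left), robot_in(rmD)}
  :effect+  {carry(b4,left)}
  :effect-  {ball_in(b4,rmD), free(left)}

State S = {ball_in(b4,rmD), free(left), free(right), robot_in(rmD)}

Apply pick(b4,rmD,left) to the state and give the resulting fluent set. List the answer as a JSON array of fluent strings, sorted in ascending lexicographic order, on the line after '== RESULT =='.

Progress:
  pre ⊆ S: {ball_in(b4,rmD), free(left), robot_in(rmD)} ⊆ S  — applicable
  S \ del = {free(right), robot_in(rmD)}
  ∪ add   = {carry(b4,left), free(right), robot_in(rmD)}

== RESULT ==
["carry(b4,left)", "free(right)", "robot_in(rmD)"]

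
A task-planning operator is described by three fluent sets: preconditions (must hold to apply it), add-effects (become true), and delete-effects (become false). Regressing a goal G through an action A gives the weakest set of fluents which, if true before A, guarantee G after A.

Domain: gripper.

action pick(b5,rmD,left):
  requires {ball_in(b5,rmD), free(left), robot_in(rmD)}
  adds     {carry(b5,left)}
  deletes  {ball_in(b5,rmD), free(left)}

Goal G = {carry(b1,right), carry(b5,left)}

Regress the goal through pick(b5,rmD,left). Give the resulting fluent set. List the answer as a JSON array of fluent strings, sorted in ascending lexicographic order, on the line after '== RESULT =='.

Compute (G \ add) ∪ pre:
  G ∩ del = {}  (empty — regression defined)
  G \ add = {carry(b1,right), carry(b5,left)} \ {carry(b5,left)} = {carry(b1,right)}
  ∪ pre   = {carry(b1,right)} ∪ {ball_in(b5,rmD), free(left), robot_in(rmD)}
          = {ball_in(b5,rmD), carry(b1,right), free(left), robot_in(rmD)}

== RESULT ==
["ball_in(b5,rmD)", "carry(b1,right)", "free(left)", "robot_in(rmD)"]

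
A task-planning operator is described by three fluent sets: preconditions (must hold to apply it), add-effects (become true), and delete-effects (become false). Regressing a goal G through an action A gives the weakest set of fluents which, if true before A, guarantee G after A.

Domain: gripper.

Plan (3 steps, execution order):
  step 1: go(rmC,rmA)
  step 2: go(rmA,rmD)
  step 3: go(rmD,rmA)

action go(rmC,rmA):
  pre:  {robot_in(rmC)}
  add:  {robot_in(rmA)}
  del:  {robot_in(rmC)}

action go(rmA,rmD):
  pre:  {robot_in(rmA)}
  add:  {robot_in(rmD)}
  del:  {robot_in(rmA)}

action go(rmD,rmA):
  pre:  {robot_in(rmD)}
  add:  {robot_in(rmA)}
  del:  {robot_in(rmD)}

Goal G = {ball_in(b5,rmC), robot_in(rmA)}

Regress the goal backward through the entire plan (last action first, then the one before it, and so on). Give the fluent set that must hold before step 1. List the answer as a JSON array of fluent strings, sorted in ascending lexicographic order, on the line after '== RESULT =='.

Work backward from the goal:
  through step 3 (go(rmD,rmA)): drop {robot_in(rmA)}, keep {ball_in(b5,rmC)}, require {robot_in(rmD)}
    → {ball_in(b5,rmC), robot_in(rmD)}
  through step 2 (go(rmA,rmD)): drop {robot_in(rmD)}, keep {ball_in(b5,rmC)}, require {robot_in(rmA)}
    → {ball_in(b5,rmC), robot_in(rmA)}
  through step 1 (go(rmC,rmA)): drop {robot_in(rmA)}, keep {ball_in(b5,rmC)}, require {robot_in(rmC)}
    → {ball_in(b5,rmC), robot_in(rmC)}

== RESULT ==
["ball_in(b5,rmC)", "robot_in(rmC)"]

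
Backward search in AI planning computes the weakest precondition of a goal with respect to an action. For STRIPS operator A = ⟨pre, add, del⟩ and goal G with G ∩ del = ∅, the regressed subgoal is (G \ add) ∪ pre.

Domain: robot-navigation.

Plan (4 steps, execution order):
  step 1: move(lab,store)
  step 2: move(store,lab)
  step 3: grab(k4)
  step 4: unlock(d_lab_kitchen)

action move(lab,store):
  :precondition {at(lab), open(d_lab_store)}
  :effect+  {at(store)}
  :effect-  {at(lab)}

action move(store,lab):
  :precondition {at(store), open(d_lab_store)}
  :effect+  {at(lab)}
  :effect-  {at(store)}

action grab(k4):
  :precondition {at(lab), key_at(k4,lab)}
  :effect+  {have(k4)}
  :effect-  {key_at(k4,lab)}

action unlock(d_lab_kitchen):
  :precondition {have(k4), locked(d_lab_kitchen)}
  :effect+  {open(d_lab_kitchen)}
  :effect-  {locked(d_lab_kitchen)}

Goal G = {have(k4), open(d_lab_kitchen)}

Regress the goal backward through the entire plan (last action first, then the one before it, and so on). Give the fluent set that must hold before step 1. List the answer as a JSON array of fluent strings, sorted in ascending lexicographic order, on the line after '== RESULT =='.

Regress step by step:
  through step 4 (unlock(d_lab_kitchen)): drop {open(d_lab_kitchen)}, keep {have(k4)}, require {have(k4), locked(d_lab_kitchen)}
    → {have(k4), locked(d_lab_kitchen)}
  through step 3 (grab(k4)): drop {have(k4)}, keep {locked(d_lab_kitchen)}, require {at(lab), key_at(k4,lab)}
    → {at(lab), key_at(k4,lab), locked(d_lab_kitchen)}
  through step 2 (move(store,lab)): drop {at(lab)}, keep {key_at(k4,lab), locked(d_lab_kitchen)}, require {at(store), open(d_lab_store)}
    → {at(store), key_at(k4,lab), locked(d_lab_kitchen), open(d_lab_store)}
  through step 1 (move(lab,store)): drop {at(store)}, keep {key_at(k4,lab), locked(d_lab_kitchen), open(d_lab_store)}, require {at(lab), open(d_lab_store)}
    → {at(lab), key_at(k4,lab), locked(d_lab_kitchen), open(d_lab_store)}

== RESULT ==
["at(lab)", "key_at(k4,lab)", "locked(d_lab_kitchen)", "open(d_lab_store)"]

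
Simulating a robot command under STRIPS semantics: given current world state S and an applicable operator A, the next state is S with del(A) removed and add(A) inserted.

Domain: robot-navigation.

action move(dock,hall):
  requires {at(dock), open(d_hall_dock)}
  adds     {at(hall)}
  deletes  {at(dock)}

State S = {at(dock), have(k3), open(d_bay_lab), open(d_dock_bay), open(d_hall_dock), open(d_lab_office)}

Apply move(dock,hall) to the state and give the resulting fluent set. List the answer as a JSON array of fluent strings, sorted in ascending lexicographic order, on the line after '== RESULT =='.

Progress:
  pre ⊆ S: {at(dock), open(d_hall_dock)} ⊆ S  — applicable
  S \ del = {have(k3), open(d_bay_lab), open(d_dock_bay), open(d_hall_dock), open(d_lab_office)}
  ∪ add   = {at(hall), have(k3), open(d_bay_lab), open(d_dock_bay), open(d_hall_dock), open(d_lab_office)}

== RESULT ==
["at(hall)", "have(k3)", "open(d_bay_lab)", "open(d_dock_bay)", "open(d_hall_dock)", "open(d_lab_office)"]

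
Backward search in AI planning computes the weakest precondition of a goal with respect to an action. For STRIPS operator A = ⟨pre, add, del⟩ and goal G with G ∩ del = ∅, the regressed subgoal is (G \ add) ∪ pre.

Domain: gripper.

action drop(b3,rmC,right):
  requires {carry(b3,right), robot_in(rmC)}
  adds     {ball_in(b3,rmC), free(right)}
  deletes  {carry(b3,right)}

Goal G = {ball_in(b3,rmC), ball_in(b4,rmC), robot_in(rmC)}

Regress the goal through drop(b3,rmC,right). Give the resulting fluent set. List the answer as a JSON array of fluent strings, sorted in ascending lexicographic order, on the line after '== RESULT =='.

Compute (G \ add) ∪ pre:
  G ∩ del = {}  (empty — regression defined)
  G \ add = {ball_in(b3,rmC), ball_in(b4,rmC), robot_in(rmC)} \ {ball_in(b3,rmC), free(right)} = {ball_in(b4,rmC), robot_in(rmC)}
  ∪ pre   = {ball_in(b4,rmC), robot_in(rmC)} ∪ {carry(b3,right), robot_in(rmC)}
          = {ball_in(b4,rmC), carry(b3,right), robot_in(rmC)}

== RESULT ==
["ball_in(b4,rmC)", "carry(b3,right)", "robot_in(rmC)"]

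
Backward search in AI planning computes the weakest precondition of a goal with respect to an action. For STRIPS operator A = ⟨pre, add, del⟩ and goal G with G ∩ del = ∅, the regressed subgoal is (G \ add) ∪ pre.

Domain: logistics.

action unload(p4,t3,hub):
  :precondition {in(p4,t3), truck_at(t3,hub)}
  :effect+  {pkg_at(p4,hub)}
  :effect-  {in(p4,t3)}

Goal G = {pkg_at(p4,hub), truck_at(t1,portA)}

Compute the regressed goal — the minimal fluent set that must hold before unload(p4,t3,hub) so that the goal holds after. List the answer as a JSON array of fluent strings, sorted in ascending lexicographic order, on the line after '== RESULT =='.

Compute (G \ add) ∪ pre:
  G ∩ del = {}  (empty — regression defined)
  G \ add = {pkg_at(p4,hub), truck_at(t1,portA)} \ {pkg_at(p4,hub)} = {truck_at(t1,portA)}
  ∪ pre   = {truck_at(t1,portA)} ∪ {in(p4,t3), truck_at(t3,hub)}
          = {in(p4,t3), truck_at(t1,portA), truck_at(t3,hub)}

== RESULT ==
["in(p4,t3)", "truck_at(t1,portA)", "truck_at(t3,hub)"]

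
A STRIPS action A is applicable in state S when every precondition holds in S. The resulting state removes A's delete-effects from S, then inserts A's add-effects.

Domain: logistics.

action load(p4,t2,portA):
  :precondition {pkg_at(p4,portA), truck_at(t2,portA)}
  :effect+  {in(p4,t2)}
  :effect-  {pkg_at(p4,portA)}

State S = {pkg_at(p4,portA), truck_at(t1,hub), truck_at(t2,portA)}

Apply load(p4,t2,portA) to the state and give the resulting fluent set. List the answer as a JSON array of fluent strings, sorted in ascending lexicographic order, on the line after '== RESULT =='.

Progress:
  pre ⊆ S: {pkg_at(p4,portA), truck_at(t2,portA)} ⊆ S  — applicable
  S \ del = {truck_at(t1,hub), truck_at(t2,portA)}
  ∪ add   = {in(p4,t2), truck_at(t1,hub), truck_at(t2,portA)}

== RESULT ==
["in(p4,t2)", "truck_at(t1,hub)", "truck_at(t2,portA)"]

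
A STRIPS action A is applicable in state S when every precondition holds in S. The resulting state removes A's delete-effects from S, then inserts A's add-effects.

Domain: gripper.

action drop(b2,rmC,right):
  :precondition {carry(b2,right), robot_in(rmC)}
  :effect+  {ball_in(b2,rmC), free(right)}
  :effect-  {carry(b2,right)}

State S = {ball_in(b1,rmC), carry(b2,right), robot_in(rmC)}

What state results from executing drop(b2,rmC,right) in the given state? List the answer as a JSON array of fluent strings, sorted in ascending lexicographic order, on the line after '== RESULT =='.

Progress:
  pre ⊆ S: {carry(b2,right), robot_in(rmC)} ⊆ S  — applicable
  S \ del = {ball_in(b1,rmC), robot_in(rmC)}
  ∪ add   = {ball_in(b1,rmC), ball_in(b2,rmC), free(right), robot_in(rmC)}

== RESULT ==
["ball_in(b1,rmC)", "ball_in(b2,rmC)", "free(right)", "robot_in(rmC)"]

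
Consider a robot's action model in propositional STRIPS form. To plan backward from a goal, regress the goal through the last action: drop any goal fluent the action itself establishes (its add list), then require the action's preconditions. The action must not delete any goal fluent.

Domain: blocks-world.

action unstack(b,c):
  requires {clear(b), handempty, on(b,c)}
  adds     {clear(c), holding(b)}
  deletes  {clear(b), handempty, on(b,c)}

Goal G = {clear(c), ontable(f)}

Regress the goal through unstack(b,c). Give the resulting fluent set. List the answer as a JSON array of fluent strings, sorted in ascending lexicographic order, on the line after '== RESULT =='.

Compute (G \ add) ∪ pre:
  G ∩ del = {}  (empty — regression defined)
  G \ add = {clear(c), ontable(f)} \ {clear(c), holding(b)} = {ontable(f)}
  ∪ pre   = {ontable(f)} ∪ {clear(b), handempty, on(b,c)}
          = {clear(b), handempty, on(b,c), ontable(f)}

== RESULT ==
["clear(b)", "handempty", "on(b,c)", "ontable(f)"]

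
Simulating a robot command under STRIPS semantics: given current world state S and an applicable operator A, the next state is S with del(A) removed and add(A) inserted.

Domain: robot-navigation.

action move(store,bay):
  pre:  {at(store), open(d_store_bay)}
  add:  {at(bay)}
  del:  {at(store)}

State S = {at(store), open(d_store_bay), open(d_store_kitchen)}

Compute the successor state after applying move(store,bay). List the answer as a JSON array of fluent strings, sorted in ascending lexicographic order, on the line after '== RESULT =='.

Progress:
  pre ⊆ S: {at(store), open(d_store_bay)} ⊆ S  — applicable
  S \ del = {open(d_store_bay), open(d_store_kitchen)}
  ∪ add   = {at(bay), open(d_store_bay), open(d_store_kitchen)}

== RESULT ==
["at(bay)", "open(d_store_bay)", "open(d_store_kitchen)"]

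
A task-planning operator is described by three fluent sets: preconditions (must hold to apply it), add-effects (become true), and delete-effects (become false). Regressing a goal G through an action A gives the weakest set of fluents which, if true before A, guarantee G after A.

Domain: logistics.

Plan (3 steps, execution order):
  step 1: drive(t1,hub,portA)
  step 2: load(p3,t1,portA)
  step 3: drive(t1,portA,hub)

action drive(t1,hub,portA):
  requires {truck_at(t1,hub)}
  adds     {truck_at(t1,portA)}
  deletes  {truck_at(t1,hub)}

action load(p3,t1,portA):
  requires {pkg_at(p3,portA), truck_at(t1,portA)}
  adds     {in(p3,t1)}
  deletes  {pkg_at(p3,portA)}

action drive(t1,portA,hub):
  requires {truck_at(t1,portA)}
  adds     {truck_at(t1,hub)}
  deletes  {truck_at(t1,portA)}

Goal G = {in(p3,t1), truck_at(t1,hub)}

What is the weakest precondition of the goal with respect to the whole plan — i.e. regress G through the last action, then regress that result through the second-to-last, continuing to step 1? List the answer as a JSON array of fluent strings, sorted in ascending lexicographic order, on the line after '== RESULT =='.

Work backward from the goal:
  through step 3 (drive(t1,portA,hub)): drop {truck_at(t1,hub)}, keep {in(p3,t1)}, require {truck_at(t1,portA)}
    → {in(p3,t1), truck_at(t1,portA)}
  through step 2 (load(p3,t1,portA)): drop {in(p3,t1)}, keep {truck_at(t1,portA)}, require {pkg_at(p3,portA), truck_at(t1,portA)}
    → {pkg_at(p3,portA), truck_at(t1,portA)}
  through step 1 (drive(t1,hub,portA)): drop {truck_at(t1,portA)}, keep {pkg_at(p3,portA)}, require {truck_at(t1,hub)}
    → {pkg_at(p3,portA), truck_at(t1,hub)}

== RESULT ==
["pkg_at(p3,portA)", "truck_at(t1,hub)"]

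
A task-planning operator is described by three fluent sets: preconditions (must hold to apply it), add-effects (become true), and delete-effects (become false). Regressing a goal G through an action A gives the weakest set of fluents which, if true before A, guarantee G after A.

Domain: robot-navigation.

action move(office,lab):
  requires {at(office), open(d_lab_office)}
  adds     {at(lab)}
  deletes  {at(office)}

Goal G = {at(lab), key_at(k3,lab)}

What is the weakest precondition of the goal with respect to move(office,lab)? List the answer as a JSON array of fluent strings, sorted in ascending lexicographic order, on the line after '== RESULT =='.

Compute (G \ add) ∪ pre:
  G ∩ del = {}  (empty — regression defined)
  G \ add = {at(lab), key_at(k3,lab)} \ {at(lab)} = {key_at(k3,lab)}
  ∪ pre   = {key_at(k3,lab)} ∪ {at(office), open(d_lab_office)}
          = {at(office), key_at(k3,lab), open(d_lab_office)}

== RESULT ==
["at(office)", "key_at(k3,lab)", "open(d_lab_office)"]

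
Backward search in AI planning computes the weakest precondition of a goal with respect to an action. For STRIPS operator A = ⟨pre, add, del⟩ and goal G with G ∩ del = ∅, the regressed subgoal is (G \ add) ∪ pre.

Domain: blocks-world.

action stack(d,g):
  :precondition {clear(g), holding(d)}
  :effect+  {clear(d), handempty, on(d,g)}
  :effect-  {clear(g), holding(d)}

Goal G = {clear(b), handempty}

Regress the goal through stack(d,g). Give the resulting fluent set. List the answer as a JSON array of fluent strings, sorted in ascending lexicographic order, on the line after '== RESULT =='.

Regress:
  G ∩ del = {}  (empty — regression defined)
  G \ add = {clear(b), handempty} \ {clear(d), handempty, on(d,g)} = {clear(b)}
  ∪ pre   = {clear(b)} ∪ {clear(g), holding(d)}
          = {clear(b), clear(g), holding(d)}

== RESULT ==
["clear(b)", "clear(g)", "holding(d)"]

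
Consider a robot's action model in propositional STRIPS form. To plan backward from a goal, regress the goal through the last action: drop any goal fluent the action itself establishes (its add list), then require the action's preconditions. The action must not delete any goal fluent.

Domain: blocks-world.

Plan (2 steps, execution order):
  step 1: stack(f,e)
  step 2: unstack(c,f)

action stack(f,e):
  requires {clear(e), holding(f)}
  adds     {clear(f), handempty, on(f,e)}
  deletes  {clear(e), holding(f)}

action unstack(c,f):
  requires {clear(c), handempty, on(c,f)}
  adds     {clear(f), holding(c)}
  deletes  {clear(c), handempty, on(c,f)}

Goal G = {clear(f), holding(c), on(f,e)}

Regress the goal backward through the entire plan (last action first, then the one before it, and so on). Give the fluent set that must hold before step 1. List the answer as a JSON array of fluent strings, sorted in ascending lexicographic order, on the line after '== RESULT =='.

Regress step by step:
  through step 2 (unstack(c,f)): drop {clear(f), holding(c)}, keep {on(f,e)}, require {clear(c), handempty, on(c,f)}
    → {clear(c), handempty, on(c,f), on(f,e)}
  through step 1 (stack(f,e)): drop {handempty, on(f,e)}, keep {clear(c), on(c,f)}, require {clear(e), holding(f)}
    → {clear(c), clear(e), holding(f), on(c,f)}

== RESULT ==
["clear(c)", "clear(e)", "holding(f)", "on(c,f)"]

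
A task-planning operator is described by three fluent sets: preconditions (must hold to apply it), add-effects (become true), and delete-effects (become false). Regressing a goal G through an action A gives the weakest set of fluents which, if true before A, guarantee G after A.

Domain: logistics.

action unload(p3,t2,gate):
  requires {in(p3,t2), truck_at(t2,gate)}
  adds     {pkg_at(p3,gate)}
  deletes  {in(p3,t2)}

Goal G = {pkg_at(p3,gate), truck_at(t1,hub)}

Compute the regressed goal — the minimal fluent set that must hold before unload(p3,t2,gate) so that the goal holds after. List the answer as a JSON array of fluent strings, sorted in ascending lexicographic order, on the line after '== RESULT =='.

Regress:
  G ∩ del = {}  (empty — regression defined)
  G \ add = {pkg_at(p3,gate), truck_at(t1,hub)} \ {pkg_at(p3,gate)} = {truck_at(t1,hub)}
  ∪ pre   = {truck_at(t1,hub)} ∪ {in(p3,t2), truck_at(t2,gate)}
          = {in(p3,t2), truck_at(t1,hub), truck_at(t2,gate)}

== RESULT ==
["in(p3,t2)", "truck_at(t1,hub)", "truck_at(t2,gate)"]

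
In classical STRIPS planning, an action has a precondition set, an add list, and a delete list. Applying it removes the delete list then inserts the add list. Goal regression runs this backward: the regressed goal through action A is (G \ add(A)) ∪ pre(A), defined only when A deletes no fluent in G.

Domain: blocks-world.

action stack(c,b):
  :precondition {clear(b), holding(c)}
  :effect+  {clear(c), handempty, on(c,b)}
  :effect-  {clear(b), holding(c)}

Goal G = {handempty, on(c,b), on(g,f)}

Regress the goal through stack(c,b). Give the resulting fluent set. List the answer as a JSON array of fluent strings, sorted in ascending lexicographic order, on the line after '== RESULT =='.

Compute (G \ add) ∪ pre:
  G ∩ del = {}  (empty — regression defined)
  G \ add = {handempty, on(c,b), on(g,f)} \ {clear(c), handempty, on(c,b)} = {on(g,f)}
  ∪ pre   = {on(g,f)} ∪ {clear(b), holding(c)}
          = {clear(b), holding(c), on(g,f)}

== RESULT ==
["clear(b)", "holding(c)", "on(g,f)"]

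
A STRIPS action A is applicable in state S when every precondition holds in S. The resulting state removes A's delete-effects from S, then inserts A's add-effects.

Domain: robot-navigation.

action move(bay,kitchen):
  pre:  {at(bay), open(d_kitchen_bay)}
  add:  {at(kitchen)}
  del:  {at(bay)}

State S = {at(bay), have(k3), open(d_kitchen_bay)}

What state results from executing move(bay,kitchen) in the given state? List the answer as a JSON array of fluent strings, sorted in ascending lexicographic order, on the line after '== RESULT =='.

Compute (S \ del) ∪ add:
  pre ⊆ S: {at(bay), open(d_kitchen_bay)} ⊆ S  — applicable
  S \ del = {have(k3), open(d_kitchen_bay)}
  ∪ add   = {at(kitchen), have(k3), open(d_kitchen_bay)}

== RESULT ==
["at(kitchen)", "have(k3)", "open(d_kitchen_bay)"]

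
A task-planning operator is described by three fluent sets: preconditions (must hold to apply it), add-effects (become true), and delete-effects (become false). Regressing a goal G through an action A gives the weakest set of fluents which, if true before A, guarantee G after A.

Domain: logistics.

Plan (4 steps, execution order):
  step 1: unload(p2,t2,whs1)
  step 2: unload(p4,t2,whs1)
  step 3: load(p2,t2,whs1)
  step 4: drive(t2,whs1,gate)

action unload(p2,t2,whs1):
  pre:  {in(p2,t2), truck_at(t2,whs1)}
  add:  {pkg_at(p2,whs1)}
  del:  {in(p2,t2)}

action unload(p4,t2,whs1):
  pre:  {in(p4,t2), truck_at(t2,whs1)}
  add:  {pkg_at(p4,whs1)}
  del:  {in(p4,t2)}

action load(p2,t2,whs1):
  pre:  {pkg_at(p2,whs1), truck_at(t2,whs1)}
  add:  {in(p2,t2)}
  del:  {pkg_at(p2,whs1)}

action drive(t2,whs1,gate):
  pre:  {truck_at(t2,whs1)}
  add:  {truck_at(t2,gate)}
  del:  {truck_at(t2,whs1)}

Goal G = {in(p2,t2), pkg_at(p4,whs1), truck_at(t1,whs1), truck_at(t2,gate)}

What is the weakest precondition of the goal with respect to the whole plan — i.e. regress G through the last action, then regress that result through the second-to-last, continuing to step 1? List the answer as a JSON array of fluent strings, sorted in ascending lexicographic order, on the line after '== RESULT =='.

Regress step by step:
  through step 4 (drive(t2,whs1,gate)): drop {truck_at(t2,gate)}, keep {in(p2,t2), pkg_at(p4,whs1), truck_at(t1,whs1)}, require {truck_at(t2,whs1)}
    → {in(p2,t2), pkg_at(p4,whs1), truck_at(t1,whs1), truck_at(t2,whs1)}
  through step 3 (load(p2,t2,whs1)): drop {in(p2,t2)}, keep {pkg_at(p4,whs1), truck_at(t1,whs1), truck_at(t2,whs1)}, require {pkg_at(p2,whs1), truck_at(t2,whs1)}
    → {pkg_at(p2,whs1), pkg_at(p4,whs1), truck_at(t1,whs1), truck_at(t2,whs1)}
  through step 2 (unload(p4,t2,whs1)): drop {pkg_at(p4,whs1)}, keep {pkg_at(p2,whs1), truck_at(t1,whs1), truck_at(t2,whs1)}, require {in(p4,t2), truck_at(t2,whs1)}
    → {in(p4,t2), pkg_at(p2,whs1), truck_at(t1,whs1), truck_at(t2,whs1)}
  through step 1 (unload(p2,t2,whs1)): drop {pkg_at(p2,whs1)}, keep {in(p4,t2), truck_at(t1,whs1), truck_at(t2,whs1)}, require {in(p2,t2), truck_at(t2,whs1)}
    → {in(p2,t2), in(p4,t2), truck_at(t1,whs1), truck_at(t2,whs1)}

== RESULT ==
["in(p2,t2)", "in(p4,t2)", "truck_at(t1,whs1)", "truck_at(t2,whs1)"]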